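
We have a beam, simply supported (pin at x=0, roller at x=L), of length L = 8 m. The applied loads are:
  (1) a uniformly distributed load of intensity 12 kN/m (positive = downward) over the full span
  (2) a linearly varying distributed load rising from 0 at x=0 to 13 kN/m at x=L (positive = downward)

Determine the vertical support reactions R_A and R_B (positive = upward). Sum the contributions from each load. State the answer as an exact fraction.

Load 1 — uniform load w=12 kN/m over full span:
  R_A = wL/2 = 12·8/2 = 48 kN
  R_B = wL/2 = 12·8/2 = 48 kN
Load 2 — triangular load w₀=13 kN/m (0→w₀ over full span):
  R_A = w₀L/6 = 13·8/6 = 52/3 kN
  R_B = w₀L/3 = 13·8/3 = 104/3 kN
Superposition: R_A = 196/3 kN, R_B = 248/3 kN

R_A = 196/3 kN, R_B = 248/3 kN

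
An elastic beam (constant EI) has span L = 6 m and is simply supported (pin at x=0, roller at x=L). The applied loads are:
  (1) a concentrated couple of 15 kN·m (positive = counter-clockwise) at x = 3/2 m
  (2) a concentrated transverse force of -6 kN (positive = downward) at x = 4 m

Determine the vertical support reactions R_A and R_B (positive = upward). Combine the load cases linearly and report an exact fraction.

Load 1 — applied couple M₀=15 kN·m at a=3/2 m (b=L-a=9/2):
  R_A = M₀/L = 15/6 = 5/2 kN
  R_B = -M₀/L = -15/6 = -5/2 kN
Load 2 — point force P=-6 kN at a=4 m (b=L-a=2):
  R_A = Pb/L = (-6)·2/6 = -2 kN
  R_B = Pa/L = (-6)·4/6 = -4 kN
Superposition: R_A = 1/2 kN, R_B = -13/2 kN

R_A = 1/2 kN, R_B = -13/2 kN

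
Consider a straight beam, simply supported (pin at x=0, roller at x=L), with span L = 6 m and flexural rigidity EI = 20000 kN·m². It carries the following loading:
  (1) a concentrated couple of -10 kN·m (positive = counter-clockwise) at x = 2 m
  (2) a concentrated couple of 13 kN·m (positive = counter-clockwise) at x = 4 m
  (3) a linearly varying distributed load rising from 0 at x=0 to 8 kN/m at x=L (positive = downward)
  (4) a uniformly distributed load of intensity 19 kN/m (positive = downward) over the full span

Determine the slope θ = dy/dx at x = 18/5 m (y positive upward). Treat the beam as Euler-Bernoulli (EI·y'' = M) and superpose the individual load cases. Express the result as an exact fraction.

θ(18/5) = 1304/390625 rad

Load 1 — applied couple M₀=-10 kN·m at a=2 m (b=L-a=4):
  θ_1 = (M₀x²/(2L)-M₀(x-a)+C₁)/EI  [x>a] with C₁=M₀(3b²-L²)/(6L)=-10/3 = ((-10)·(18/5)²/(2·6)-(-10)·((18/5)-2)+(-10/3))/20000 = 7/75000 rad
Load 2 — applied couple M₀=13 kN·m at a=4 m (b=L-a=2):
  θ_2 = (M₀x²/(2L)+C₁)/EI  [x≤a] with C₁=M₀(3b²-L²)/(6L)=-26/3 = (13·(18/5)²/(2·6)+(-26/3))/20000 = 403/1500000 rad
Load 3 — triangular load w₀=8 kN/m (0→w₀ over full span):
  θ_3 = -w₀(7L⁴-30L²x²+15x⁴)/(360LEI) = -8·(7·6⁴-30·6²·(18/5)²+15·(18/5)⁴)/(360·6·20000) = 174/390625 rad
Load 4 — uniform load w=19 kN/m over full span:
  θ_4 = -w(L³-6Lx²+4x³)/(24EI) = -19·(6³-6·6·(18/5)²+4·(18/5)³)/(24·20000) = 6327/2500000 rad
Superposition: θ = Σ θ_i = 1304/390625 rad ≈ 0.003338 rad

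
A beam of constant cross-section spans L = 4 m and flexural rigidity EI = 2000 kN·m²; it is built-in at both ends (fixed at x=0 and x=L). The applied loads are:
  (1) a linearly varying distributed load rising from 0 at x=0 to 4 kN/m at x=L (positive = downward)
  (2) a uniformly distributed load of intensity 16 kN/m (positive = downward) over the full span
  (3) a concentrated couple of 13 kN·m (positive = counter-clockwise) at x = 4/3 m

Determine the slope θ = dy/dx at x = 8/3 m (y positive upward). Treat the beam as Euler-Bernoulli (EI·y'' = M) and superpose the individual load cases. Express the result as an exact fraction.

Load 1 — triangular load w₀=4 kN/m (0→w₀ over full span):
  θ_1 = -w₀(2x(L-x)(L-2x)(x+2L)+x²(L-x)²)/(120LEI) = -4·(2·(8/3)·(4-(8/3))·(4-2·(8/3))·((8/3)+2·4)+(8/3)²·(4-(8/3))²)/(120·4·2000) = 56/151875 rad
Load 2 — uniform load w=16 kN/m over full span:
  θ_2 = -wx(L-x)(L-2x)/(12EI) = -16·(8/3)·(4-(8/3))·(4-2·(8/3))/(12·2000) = 32/10125 rad
Load 3 — applied couple M₀=13 kN·m at a=4/3 m (b=L-a=8/3):
  θ_3 = (R_Ax²/2 - M_Ax - M₀(x-a))/EI  [x>a] with R_A=13/3, M_A=0 = ((13/3)·(8/3)²/2 - 0·(8/3) - 13·((8/3)-(4/3)))/2000 = -13/13500 rad
Superposition: θ = Σ θ_i = 1559/607500 rad ≈ 0.002566 rad

θ(8/3) = 1559/607500 rad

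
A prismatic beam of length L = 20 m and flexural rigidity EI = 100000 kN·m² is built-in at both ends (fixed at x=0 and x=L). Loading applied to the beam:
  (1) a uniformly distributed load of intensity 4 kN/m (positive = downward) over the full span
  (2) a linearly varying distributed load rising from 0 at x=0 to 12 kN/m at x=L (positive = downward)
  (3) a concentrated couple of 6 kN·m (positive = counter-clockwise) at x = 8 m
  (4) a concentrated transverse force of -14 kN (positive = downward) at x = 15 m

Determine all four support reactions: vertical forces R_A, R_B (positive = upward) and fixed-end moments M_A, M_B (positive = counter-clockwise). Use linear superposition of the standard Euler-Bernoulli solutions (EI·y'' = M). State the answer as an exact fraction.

Load 1 — uniform load w=4 kN/m over full span:
  R_A = wL/2 = 4·20/2 = 40 kN
  M_A = wL²/12 = 4·20²/12 = 400/3 kN·m
  R_B = wL/2 = 4·20/2 = 40 kN
  M_B = -wL²/12 = -4·20²/12 = -400/3 kN·m
Load 2 — triangular load w₀=12 kN/m (0→w₀ over full span):
  R_A = 3w₀L/20 = 3·12·20/20 = 36 kN
  M_A = w₀L²/30 = 12·20²/30 = 160 kN·m
  R_B = 7w₀L/20 = 7·12·20/20 = 84 kN
  M_B = -w₀L²/20 = -12·20²/20 = -240 kN·m
Load 3 — applied couple M₀=6 kN·m at a=8 m (b=L-a=12):
  R_A = 6M₀ab/L³ = 6·6·8·12/20³ = 54/125 kN
  M_A = M₀b(2a-b)/L² = 6·12·(2·8-12)/20² = 18/25 kN·m
  R_B = -6M₀ab/L³ = -6·6·8·12/20³ = -54/125 kN
  M_B = M₀a(2b-a)/L² = 6·8·(2·12-8)/20² = 48/25 kN·m
Load 4 — point force P=-14 kN at a=15 m (b=L-a=5):
  R_A = Pb²(3a+b)/L³ = (-14)·5²·(3·15+5)/20³ = -35/16 kN
  M_A = Pab²/L² = (-14)·15·5²/20² = -105/8 kN·m
  R_B = Pa²(a+3b)/L³ = (-14)·15²·(15+3·5)/20³ = -189/16 kN
  M_B = -Pa²b/L² = -(-14)·15²·5/20² = 315/8 kN·m
Superposition: R_A = 148489/2000 kN, M_A = 168557/600 kN·m, R_B = 223511/2000 kN, M_B = -199223/600 kN·m

R_A = 148489/2000 kN, M_A = 168557/600 kN·m, R_B = 223511/2000 kN, M_B = -199223/600 kN·m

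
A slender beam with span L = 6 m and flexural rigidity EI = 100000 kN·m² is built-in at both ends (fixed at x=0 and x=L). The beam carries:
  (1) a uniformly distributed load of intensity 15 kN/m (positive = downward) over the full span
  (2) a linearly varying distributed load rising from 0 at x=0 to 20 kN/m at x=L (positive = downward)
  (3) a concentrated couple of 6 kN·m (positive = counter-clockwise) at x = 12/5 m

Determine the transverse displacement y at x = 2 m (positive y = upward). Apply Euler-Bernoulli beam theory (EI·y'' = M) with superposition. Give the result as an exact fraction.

y(2) = -3623/5625000 m

Load 1 — uniform load w=15 kN/m over full span:
  y_1 = -wx²(L-x)²/(24EI) = -15·2²·(6-2)²/(24·100000) = -1/2500 m
Load 2 — triangular load w₀=20 kN/m (0→w₀ over full span):
  y_2 = -w₀x²(L-x)²(x+2L)/(120LEI) = -20·2²·(6-2)²·(2+2·6)/(120·6·100000) = -7/28125 m
Load 3 — applied couple M₀=6 kN·m at a=12/5 m (b=L-a=18/5):
  y_3 = (R_Ax³/6 - M_Ax²/2)/EI  [x≤a] with R_A=36/25, M_A=18/25 = ((36/25)·2³/6 - (18/25)·2²/2)/100000 = 3/625000 m
Superposition: y = Σ y_i = -3623/5625000 m ≈ -0.000644 m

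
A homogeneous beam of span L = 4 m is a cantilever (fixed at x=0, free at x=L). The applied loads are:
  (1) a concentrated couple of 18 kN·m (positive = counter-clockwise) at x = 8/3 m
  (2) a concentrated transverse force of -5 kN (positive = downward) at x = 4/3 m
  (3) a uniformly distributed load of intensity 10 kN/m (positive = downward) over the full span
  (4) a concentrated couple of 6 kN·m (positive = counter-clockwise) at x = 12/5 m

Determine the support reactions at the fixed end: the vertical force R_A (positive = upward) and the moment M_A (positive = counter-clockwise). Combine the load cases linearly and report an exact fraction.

Load 1 — applied couple M₀=18 kN·m at a=8/3 m (b=L-a=4/3):
  R_A = 0 kN
  M_A = -M₀ = -18 kN·m
Load 2 — point force P=-5 kN at a=4/3 m (b=L-a=8/3):
  R_A = P = (-5) = -5 kN
  M_A = Pa = (-5)·(4/3) = -20/3 kN·m
Load 3 — uniform load w=10 kN/m over full span:
  R_A = wL = 10·4 = 40 kN
  M_A = wL²/2 = 10·4²/2 = 80 kN·m
Load 4 — applied couple M₀=6 kN·m at a=12/5 m (b=L-a=8/5):
  R_A = 0 kN
  M_A = -M₀ = -6 kN·m
Superposition: R_A = 35 kN, M_A = 148/3 kN·m

R_A = 35 kN, M_A = 148/3 kN·m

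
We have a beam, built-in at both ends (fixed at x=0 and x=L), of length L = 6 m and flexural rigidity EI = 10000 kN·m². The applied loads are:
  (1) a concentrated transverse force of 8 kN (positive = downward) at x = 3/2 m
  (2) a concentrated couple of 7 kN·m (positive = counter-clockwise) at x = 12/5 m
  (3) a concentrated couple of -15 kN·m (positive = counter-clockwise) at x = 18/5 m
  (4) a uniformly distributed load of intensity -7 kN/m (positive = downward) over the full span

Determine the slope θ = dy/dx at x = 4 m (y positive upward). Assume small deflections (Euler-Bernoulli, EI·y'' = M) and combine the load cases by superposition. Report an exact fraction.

θ(4) = -113/93750 rad

Load 1 — point force P=8 kN at a=3/2 m (b=L-a=9/2):
  θ_1 = Pa²(L-x)(2bL-(3b+a)(L-x))/(2L³EI)  [x>a] = 8·(3/2)²·(6-4)·(2·(9/2)·6-(3·(9/2)+(3/2))·(6-4))/(2·6³·10000) = 1/5000 rad
Load 2 — applied couple M₀=7 kN·m at a=12/5 m (b=L-a=18/5):
  θ_2 = (R_Ax²/2 - M_Ax - M₀(x-a))/EI  [x>a] with R_A=42/25, M_A=21/25 = ((42/25)·4²/2 - (21/25)·4 - 7·(4-(12/5)))/10000 = -7/62500 rad
Load 3 — applied couple M₀=-15 kN·m at a=18/5 m (b=L-a=12/5):
  θ_3 = (R_Ax²/2 - M_Ax - M₀(x-a))/EI  [x>a] with R_A=-18/5, M_A=-24/5 = ((-18/5)·4²/2 - (-24/5)·4 - (-15)·(4-(18/5)))/10000 = -9/25000 rad
Load 4 — uniform load w=-7 kN/m over full span:
  θ_4 = -wx(L-x)(L-2x)/(12EI) = -(-7)·4·(6-4)·(6-2·4)/(12·10000) = -7/7500 rad
Superposition: θ = Σ θ_i = -113/93750 rad ≈ -0.001205 rad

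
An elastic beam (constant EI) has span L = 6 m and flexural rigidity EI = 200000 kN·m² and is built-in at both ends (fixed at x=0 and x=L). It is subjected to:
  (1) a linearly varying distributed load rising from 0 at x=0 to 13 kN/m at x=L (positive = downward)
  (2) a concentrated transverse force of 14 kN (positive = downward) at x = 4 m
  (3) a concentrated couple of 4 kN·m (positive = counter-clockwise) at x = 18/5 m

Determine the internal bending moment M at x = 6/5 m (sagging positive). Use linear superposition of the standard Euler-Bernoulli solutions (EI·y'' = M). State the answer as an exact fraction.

Load 1 — triangular load w₀=13 kN/m (0→w₀ over full span):
  M_1 = 3w₀Lx/20 - w₀L²/30 - w₀x³/(6L) = 3·13·6·(6/5)/20 - 13·6²/30 - 13·(6/5)³/(6·6) = -273/125 kN·m
Load 2 — point force P=14 kN at a=4 m (b=L-a=2):
  M_2 = Pb²(3a+b)x/L³ - Pab²/L²  [x≤a] = 14·2²·(3·4+2)·(6/5)/6³ - 14·4·2²/6² = -28/15 kN·m
Load 3 — applied couple M₀=4 kN·m at a=18/5 m (b=L-a=12/5):
  M_3 = R_Ax - M_A  [x≤a] with R_A=24/25, M_A=32/25 = (24/25)·(6/5) - (32/25) = -16/125 kN·m
Superposition: M = Σ M_i = -1567/375 kN·m ≈ -4.178667 kN·m

M(6/5) = -1567/375 kN·m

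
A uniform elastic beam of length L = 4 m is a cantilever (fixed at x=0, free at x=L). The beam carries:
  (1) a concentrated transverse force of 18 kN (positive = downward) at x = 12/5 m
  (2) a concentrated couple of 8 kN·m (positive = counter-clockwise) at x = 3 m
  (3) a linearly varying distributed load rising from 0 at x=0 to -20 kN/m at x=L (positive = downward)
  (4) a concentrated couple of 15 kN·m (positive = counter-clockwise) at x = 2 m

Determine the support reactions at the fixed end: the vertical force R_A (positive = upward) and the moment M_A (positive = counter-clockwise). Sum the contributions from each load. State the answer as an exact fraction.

Load 1 — point force P=18 kN at a=12/5 m (b=L-a=8/5):
  R_A = P = 18 kN
  M_A = Pa = 18·(12/5) = 216/5 kN·m
Load 2 — applied couple M₀=8 kN·m at a=3 m (b=L-a=1):
  R_A = 0 kN
  M_A = -M₀ = -8 kN·m
Load 3 — triangular load w₀=-20 kN/m (0→w₀ over full span):
  R_A = w₀L/2 = (-20)·4/2 = -40 kN
  M_A = w₀L²/3 = (-20)·4²/3 = -320/3 kN·m
Load 4 — applied couple M₀=15 kN·m at a=2 m (b=L-a=2):
  R_A = 0 kN
  M_A = -M₀ = -15 kN·m
Superposition: R_A = -22 kN, M_A = -1297/15 kN·m

R_A = -22 kN, M_A = -1297/15 kN·m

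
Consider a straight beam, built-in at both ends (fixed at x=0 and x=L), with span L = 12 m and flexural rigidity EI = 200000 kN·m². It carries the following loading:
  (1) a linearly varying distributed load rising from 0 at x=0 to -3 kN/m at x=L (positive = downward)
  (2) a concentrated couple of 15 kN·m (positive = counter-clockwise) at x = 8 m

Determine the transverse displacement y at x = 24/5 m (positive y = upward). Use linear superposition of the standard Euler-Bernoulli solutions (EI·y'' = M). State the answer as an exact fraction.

Load 1 — triangular load w₀=-3 kN/m (0→w₀ over full span):
  y_1 = -w₀x²(L-x)²(x+2L)/(120LEI) = -(-3)·(24/5)²·(12-(24/5))²·((24/5)+2·12)/(120·12·200000) = 17496/48828125 m
Load 2 — applied couple M₀=15 kN·m at a=8 m (b=L-a=4):
  y_2 = (R_Ax³/6 - M_Ax²/2)/EI  [x≤a] with R_A=5/3, M_A=5 = ((5/3)·(24/5)³/6 - 5·(24/5)²/2)/200000 = -21/156250 m
Superposition: y = Σ y_i = 21867/97656250 m ≈ 0.000224 m

y(24/5) = 21867/97656250 m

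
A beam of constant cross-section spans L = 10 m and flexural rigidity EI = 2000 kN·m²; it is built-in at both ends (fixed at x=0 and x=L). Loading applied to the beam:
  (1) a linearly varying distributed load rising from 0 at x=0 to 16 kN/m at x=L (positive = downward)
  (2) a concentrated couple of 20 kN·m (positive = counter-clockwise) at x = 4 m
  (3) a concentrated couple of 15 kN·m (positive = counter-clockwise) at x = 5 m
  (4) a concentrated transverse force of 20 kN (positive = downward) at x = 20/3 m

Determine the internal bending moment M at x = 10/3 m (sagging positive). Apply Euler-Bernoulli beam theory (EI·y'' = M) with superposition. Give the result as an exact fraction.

M(10/3) = 16313/540 kN·m

Load 1 — triangular load w₀=16 kN/m (0→w₀ over full span):
  M_1 = 3w₀Lx/20 - w₀L²/30 - w₀x³/(6L) = 3·16·10·(10/3)/20 - 16·10²/30 - 16·(10/3)³/(6·10) = 1360/81 kN·m
Load 2 — applied couple M₀=20 kN·m at a=4 m (b=L-a=6):
  M_2 = R_Ax - M_A  [x≤a] with R_A=72/25, M_A=12/5 = (72/25)·(10/3) - (12/5) = 36/5 kN·m
Load 3 — applied couple M₀=15 kN·m at a=5 m (b=L-a=5):
  M_3 = R_Ax - M_A  [x≤a] with R_A=9/4, M_A=15/4 = (9/4)·(10/3) - (15/4) = 15/4 kN·m
Load 4 — point force P=20 kN at a=20/3 m (b=L-a=10/3):
  M_4 = Pb²(3a+b)x/L³ - Pab²/L²  [x≤a] = 20·(10/3)²·(3·(20/3)+(10/3))·(10/3)/10³ - 20·(20/3)·(10/3)²/10² = 200/81 kN·m
Superposition: M = Σ M_i = 16313/540 kN·m ≈ 30.209259 kN·m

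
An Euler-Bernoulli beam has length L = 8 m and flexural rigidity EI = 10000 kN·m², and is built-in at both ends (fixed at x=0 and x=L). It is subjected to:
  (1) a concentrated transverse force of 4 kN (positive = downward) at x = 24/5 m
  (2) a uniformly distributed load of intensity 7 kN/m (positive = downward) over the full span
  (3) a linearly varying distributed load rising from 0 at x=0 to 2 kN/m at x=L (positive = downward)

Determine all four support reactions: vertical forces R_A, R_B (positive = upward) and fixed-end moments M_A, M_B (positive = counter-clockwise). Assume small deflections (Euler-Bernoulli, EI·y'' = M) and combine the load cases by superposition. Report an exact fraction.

Load 1 — point force P=4 kN at a=24/5 m (b=L-a=16/5):
  R_A = Pb²(3a+b)/L³ = 4·(16/5)²·(3·(24/5)+(16/5))/8³ = 176/125 kN
  M_A = Pab²/L² = 4·(24/5)·(16/5)²/8² = 384/125 kN·m
  R_B = Pa²(a+3b)/L³ = 4·(24/5)²·((24/5)+3·(16/5))/8³ = 324/125 kN
  M_B = -Pa²b/L² = -4·(24/5)²·(16/5)/8² = -576/125 kN·m
Load 2 — uniform load w=7 kN/m over full span:
  R_A = wL/2 = 7·8/2 = 28 kN
  M_A = wL²/12 = 7·8²/12 = 112/3 kN·m
  R_B = wL/2 = 7·8/2 = 28 kN
  M_B = -wL²/12 = -7·8²/12 = -112/3 kN·m
Load 3 — triangular load w₀=2 kN/m (0→w₀ over full span):
  R_A = 3w₀L/20 = 3·2·8/20 = 12/5 kN
  M_A = w₀L²/30 = 2·8²/30 = 64/15 kN·m
  R_B = 7w₀L/20 = 7·2·8/20 = 28/5 kN
  M_B = -w₀L²/20 = -2·8²/20 = -32/5 kN·m
Superposition: R_A = 3976/125 kN, M_A = 5584/125 kN·m, R_B = 4524/125 kN, M_B = -18128/375 kN·m

R_A = 3976/125 kN, M_A = 5584/125 kN·m, R_B = 4524/125 kN, M_B = -18128/375 kN·m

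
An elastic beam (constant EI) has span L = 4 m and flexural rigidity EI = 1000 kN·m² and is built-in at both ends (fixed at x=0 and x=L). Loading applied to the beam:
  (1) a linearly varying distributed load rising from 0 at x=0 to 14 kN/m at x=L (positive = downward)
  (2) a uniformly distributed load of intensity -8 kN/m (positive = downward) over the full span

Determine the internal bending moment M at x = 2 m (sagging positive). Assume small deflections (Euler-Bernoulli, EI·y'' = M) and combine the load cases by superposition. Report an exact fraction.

M(2) = -2/3 kN·m

Load 1 — triangular load w₀=14 kN/m (0→w₀ over full span):
  M_1 = 3w₀Lx/20 - w₀L²/30 - w₀x³/(6L) = 3·14·4·2/20 - 14·4²/30 - 14·2³/(6·4) = 14/3 kN·m
Load 2 — uniform load w=-8 kN/m over full span:
  M_2 = wLx/2 - wL²/12 - wx²/2 = (-8)·4·2/2 - (-8)·4²/12 - (-8)·2²/2 = -16/3 kN·m
Superposition: M = Σ M_i = -2/3 kN·m ≈ -0.666667 kN·m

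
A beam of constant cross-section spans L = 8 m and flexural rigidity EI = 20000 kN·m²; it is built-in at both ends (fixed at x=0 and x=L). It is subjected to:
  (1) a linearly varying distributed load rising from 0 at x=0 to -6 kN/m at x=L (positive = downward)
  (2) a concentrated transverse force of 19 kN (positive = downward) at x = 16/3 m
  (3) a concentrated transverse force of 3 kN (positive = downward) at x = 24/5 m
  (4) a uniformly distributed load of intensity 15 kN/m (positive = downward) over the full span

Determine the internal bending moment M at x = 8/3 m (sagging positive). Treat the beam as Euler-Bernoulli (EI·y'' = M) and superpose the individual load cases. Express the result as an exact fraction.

Load 1 — triangular load w₀=-6 kN/m (0→w₀ over full span):
  M_1 = 3w₀Lx/20 - w₀L²/30 - w₀x³/(6L) = 3·(-6)·8·(8/3)/20 - (-6)·8²/30 - (-6)·(8/3)³/(6·8) = -544/135 kN·m
Load 2 — point force P=19 kN at a=16/3 m (b=L-a=8/3):
  M_2 = Pb²(3a+b)x/L³ - Pab²/L²  [x≤a] = 19·(8/3)²·(3·(16/3)+(8/3))·(8/3)/8³ - 19·(16/3)·(8/3)²/8² = 152/81 kN·m
Load 3 — point force P=3 kN at a=24/5 m (b=L-a=16/5):
  M_3 = Pb²(3a+b)x/L³ - Pab²/L²  [x≤a] = 3·(16/5)²·(3·(24/5)+(16/5))·(8/3)/8³ - 3·(24/5)·(16/5)²/8² = 64/125 kN·m
Load 4 — uniform load w=15 kN/m over full span:
  M_4 = wLx/2 - wL²/12 - wx²/2 = 15·8·(8/3)/2 - 15·8²/12 - 15·(8/3)²/2 = 80/3 kN·m
Superposition: M = Σ M_i = 253384/10125 kN·m ≈ 25.025580 kN·m

M(8/3) = 253384/10125 kN·m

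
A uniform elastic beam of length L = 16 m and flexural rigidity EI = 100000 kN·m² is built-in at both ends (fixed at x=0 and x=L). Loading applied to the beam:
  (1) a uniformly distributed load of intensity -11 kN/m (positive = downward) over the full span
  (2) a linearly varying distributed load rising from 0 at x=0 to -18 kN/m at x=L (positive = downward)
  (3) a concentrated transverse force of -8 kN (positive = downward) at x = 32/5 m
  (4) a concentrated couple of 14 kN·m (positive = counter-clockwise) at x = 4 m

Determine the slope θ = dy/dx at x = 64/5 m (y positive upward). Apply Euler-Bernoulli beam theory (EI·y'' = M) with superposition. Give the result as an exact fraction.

θ(64/5) = -69227/9765625 rad

Load 1 — uniform load w=-11 kN/m over full span:
  θ_1 = -wx(L-x)(L-2x)/(12EI) = -(-11)·(64/5)·(16-(64/5))·(16-2·(64/5))/(12·100000) = -1408/390625 rad
Load 2 — triangular load w₀=-18 kN/m (0→w₀ over full span):
  θ_2 = -w₀(2x(L-x)(L-2x)(x+2L)+x²(L-x)²)/(120LEI) = -(-18)·(2·(64/5)·(16-(64/5))·(16-2·(64/5))·((64/5)+2·16)+(64/5)²·(16-(64/5))²)/(120·16·100000) = -6144/1953125 rad
Load 3 — point force P=-8 kN at a=32/5 m (b=L-a=48/5):
  θ_3 = Pa²(L-x)(2bL-(3b+a)(L-x))/(2L³EI)  [x>a] = (-8)·(32/5)²·(16-(64/5))·(2·(48/5)·16-(3·(48/5)+(32/5))·(16-(64/5)))/(2·16³·100000) = -2432/9765625 rad
Load 4 — applied couple M₀=14 kN·m at a=4 m (b=L-a=12):
  θ_4 = (R_Ax²/2 - M_Ax - M₀(x-a))/EI  [x>a] with R_A=63/64, M_A=-21/8 = ((63/64)·(64/5)²/2 - (-21/8)·(64/5) - 14·((64/5)-4))/100000 = -7/78125 rad
Superposition: θ = Σ θ_i = -69227/9765625 rad ≈ -0.007089 rad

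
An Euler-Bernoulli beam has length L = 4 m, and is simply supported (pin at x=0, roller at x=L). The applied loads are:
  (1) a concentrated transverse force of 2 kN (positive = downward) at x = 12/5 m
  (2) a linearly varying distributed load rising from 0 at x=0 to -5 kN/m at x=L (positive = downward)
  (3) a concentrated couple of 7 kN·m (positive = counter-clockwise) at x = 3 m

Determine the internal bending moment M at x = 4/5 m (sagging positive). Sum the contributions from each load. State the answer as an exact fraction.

M(4/5) = -13/25 kN·m

Load 1 — point force P=2 kN at a=12/5 m (b=L-a=8/5):
  M_1 = Pbx/L  [x≤a] = 2·(8/5)·(4/5)/4 = 16/25 kN·m
Load 2 — triangular load w₀=-5 kN/m (0→w₀ over full span):
  M_2 = w₀Lx/6 - w₀x³/(6L) = (-5)·4·(4/5)/6 - (-5)·(4/5)³/(6·4) = -64/25 kN·m
Load 3 — applied couple M₀=7 kN·m at a=3 m (b=L-a=1):
  M_3 = M₀x/L  [x≤a] = 7·(4/5)/4 = 7/5 kN·m
Superposition: M = Σ M_i = -13/25 kN·m ≈ -0.520000 kN·m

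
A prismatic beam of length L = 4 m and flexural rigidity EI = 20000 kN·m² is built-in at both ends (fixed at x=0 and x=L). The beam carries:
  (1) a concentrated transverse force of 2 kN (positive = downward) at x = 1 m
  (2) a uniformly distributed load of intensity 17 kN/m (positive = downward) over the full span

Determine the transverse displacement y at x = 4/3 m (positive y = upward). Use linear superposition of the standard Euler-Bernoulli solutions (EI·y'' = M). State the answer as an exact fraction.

Load 1 — point force P=2 kN at a=1 m (b=L-a=3):
  y_1 = -Pa²(L-x)²(3bL-(3b+a)(L-x))/(6L³EI)  [x>a] = -2·1²·(4-(4/3))²·(3·3·4-(3·3+1)·(4-(4/3)))/(6·4³·20000) = -7/405000 m
Load 2 — uniform load w=17 kN/m over full span:
  y_2 = -wx²(L-x)²/(24EI) = -17·(4/3)²·(4-(4/3))²/(24·20000) = -68/151875 m
Superposition: y = Σ y_i = -113/243000 m ≈ -0.000465 m

y(4/3) = -113/243000 m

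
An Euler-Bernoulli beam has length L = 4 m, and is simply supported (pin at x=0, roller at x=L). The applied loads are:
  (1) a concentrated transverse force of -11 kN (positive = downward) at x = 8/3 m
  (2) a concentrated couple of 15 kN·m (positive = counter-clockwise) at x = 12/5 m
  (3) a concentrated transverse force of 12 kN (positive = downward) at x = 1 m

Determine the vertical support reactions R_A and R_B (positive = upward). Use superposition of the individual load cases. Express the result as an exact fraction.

Load 1 — point force P=-11 kN at a=8/3 m (b=L-a=4/3):
  R_A = Pb/L = (-11)·(4/3)/4 = -11/3 kN
  R_B = Pa/L = (-11)·(8/3)/4 = -22/3 kN
Load 2 — applied couple M₀=15 kN·m at a=12/5 m (b=L-a=8/5):
  R_A = M₀/L = 15/4 kN
  R_B = -M₀/L = -15/4 kN
Load 3 — point force P=12 kN at a=1 m (b=L-a=3):
  R_A = Pb/L = 12·3/4 = 9 kN
  R_B = Pa/L = 12·1/4 = 3 kN
Superposition: R_A = 109/12 kN, R_B = -97/12 kN

R_A = 109/12 kN, R_B = -97/12 kN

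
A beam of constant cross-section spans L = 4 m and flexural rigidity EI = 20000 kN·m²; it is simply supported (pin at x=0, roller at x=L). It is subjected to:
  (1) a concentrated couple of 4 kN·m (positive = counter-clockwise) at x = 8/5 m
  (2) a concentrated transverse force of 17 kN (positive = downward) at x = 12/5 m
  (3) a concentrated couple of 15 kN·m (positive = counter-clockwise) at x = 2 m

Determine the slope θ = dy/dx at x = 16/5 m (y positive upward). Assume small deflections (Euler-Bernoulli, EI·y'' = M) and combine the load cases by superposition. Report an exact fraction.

θ(16/5) = 8833/15000000 rad

Load 1 — applied couple M₀=4 kN·m at a=8/5 m (b=L-a=12/5):
  θ_1 = (M₀x²/(2L)-M₀(x-a)+C₁)/EI  [x>a] with C₁=M₀(3b²-L²)/(6L)=16/75 = (4·(16/5)²/(2·4)-4·((16/5)-(8/5))+(16/75))/20000 = -1/18750 rad
Load 2 — point force P=17 kN at a=12/5 m (b=L-a=8/5):
  θ_2 = -Pa(2L²-6Lx+3x²+a²)/(6LEI)  [x>a] = -17·(12/5)·(2·4²-6·4·(16/5)+3·(16/5)²+(12/5)²)/(6·4·20000) = 221/312500 rad
Load 3 — applied couple M₀=15 kN·m at a=2 m (b=L-a=2):
  θ_3 = (M₀x²/(2L)-M₀(x-a)+C₁)/EI  [x>a] with C₁=M₀(3b²-L²)/(6L)=-5/2 = (15·(16/5)²/(2·4)-15·((16/5)-2)+(-5/2))/20000 = -13/200000 rad
Superposition: θ = Σ θ_i = 8833/15000000 rad ≈ 0.000589 rad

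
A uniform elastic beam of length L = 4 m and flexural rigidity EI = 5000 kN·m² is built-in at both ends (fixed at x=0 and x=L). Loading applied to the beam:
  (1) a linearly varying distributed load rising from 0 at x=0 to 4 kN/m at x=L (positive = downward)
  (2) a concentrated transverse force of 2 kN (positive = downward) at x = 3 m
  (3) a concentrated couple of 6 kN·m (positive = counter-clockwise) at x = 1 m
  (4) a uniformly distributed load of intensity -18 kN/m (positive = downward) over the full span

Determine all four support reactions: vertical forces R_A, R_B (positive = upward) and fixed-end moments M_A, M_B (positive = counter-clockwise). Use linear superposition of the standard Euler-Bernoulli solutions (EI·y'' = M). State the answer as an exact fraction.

Load 1 — triangular load w₀=4 kN/m (0→w₀ over full span):
  R_A = 3w₀L/20 = 3·4·4/20 = 12/5 kN
  M_A = w₀L²/30 = 4·4²/30 = 32/15 kN·m
  R_B = 7w₀L/20 = 7·4·4/20 = 28/5 kN
  M_B = -w₀L²/20 = -4·4²/20 = -16/5 kN·m
Load 2 — point force P=2 kN at a=3 m (b=L-a=1):
  R_A = Pb²(3a+b)/L³ = 2·1²·(3·3+1)/4³ = 5/16 kN
  M_A = Pab²/L² = 2·3·1²/4² = 3/8 kN·m
  R_B = Pa²(a+3b)/L³ = 2·3²·(3+3·1)/4³ = 27/16 kN
  M_B = -Pa²b/L² = -2·3²·1/4² = -9/8 kN·m
Load 3 — applied couple M₀=6 kN·m at a=1 m (b=L-a=3):
  R_A = 6M₀ab/L³ = 6·6·1·3/4³ = 27/16 kN
  M_A = M₀b(2a-b)/L² = 6·3·(2·1-3)/4² = -9/8 kN·m
  R_B = -6M₀ab/L³ = -6·6·1·3/4³ = -27/16 kN
  M_B = M₀a(2b-a)/L² = 6·1·(2·3-1)/4² = 15/8 kN·m
Load 4 — uniform load w=-18 kN/m over full span:
  R_A = wL/2 = (-18)·4/2 = -36 kN
  M_A = wL²/12 = (-18)·4²/12 = -24 kN·m
  R_B = wL/2 = (-18)·4/2 = -36 kN
  M_B = -wL²/12 = -(-18)·4²/12 = 24 kN·m
Superposition: R_A = -158/5 kN, M_A = -1357/60 kN·m, R_B = -152/5 kN, M_B = 431/20 kN·m

R_A = -158/5 kN, M_A = -1357/60 kN·m, R_B = -152/5 kN, M_B = 431/20 kN·m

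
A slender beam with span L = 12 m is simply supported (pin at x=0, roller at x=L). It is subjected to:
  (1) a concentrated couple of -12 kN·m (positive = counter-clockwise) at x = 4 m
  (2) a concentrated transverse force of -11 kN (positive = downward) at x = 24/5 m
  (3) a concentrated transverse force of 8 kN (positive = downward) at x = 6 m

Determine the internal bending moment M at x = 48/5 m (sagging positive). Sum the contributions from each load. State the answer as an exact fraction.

Load 1 — applied couple M₀=-12 kN·m at a=4 m (b=L-a=8):
  M_1 = M₀x/L - M₀  [x>a] = (-12)·(48/5)/12 - (-12) = 12/5 kN·m
Load 2 — point force P=-11 kN at a=24/5 m (b=L-a=36/5):
  M_2 = Pa(L-x)/L  [x>a] = (-11)·(24/5)·(12-(48/5))/12 = -264/25 kN·m
Load 3 — point force P=8 kN at a=6 m (b=L-a=6):
  M_3 = Pa(L-x)/L  [x>a] = 8·6·(12-(48/5))/12 = 48/5 kN·m
Superposition: M = Σ M_i = 36/25 kN·m ≈ 1.440000 kN·m

M(48/5) = 36/25 kN·m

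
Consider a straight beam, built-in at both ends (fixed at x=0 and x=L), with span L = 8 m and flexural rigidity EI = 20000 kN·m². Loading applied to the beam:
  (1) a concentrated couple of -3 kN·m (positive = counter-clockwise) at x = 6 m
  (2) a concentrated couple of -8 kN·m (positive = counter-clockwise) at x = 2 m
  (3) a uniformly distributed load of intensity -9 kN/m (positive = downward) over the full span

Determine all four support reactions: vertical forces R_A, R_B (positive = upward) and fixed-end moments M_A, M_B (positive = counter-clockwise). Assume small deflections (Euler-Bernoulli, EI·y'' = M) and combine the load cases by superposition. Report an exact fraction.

Load 1 — applied couple M₀=-3 kN·m at a=6 m (b=L-a=2):
  R_A = 6M₀ab/L³ = 6·(-3)·6·2/8³ = -27/64 kN
  M_A = M₀b(2a-b)/L² = (-3)·2·(2·6-2)/8² = -15/16 kN·m
  R_B = -6M₀ab/L³ = -6·(-3)·6·2/8³ = 27/64 kN
  M_B = M₀a(2b-a)/L² = (-3)·6·(2·2-6)/8² = 9/16 kN·m
Load 2 — applied couple M₀=-8 kN·m at a=2 m (b=L-a=6):
  R_A = 6M₀ab/L³ = 6·(-8)·2·6/8³ = -9/8 kN
  M_A = M₀b(2a-b)/L² = (-8)·6·(2·2-6)/8² = 3/2 kN·m
  R_B = -6M₀ab/L³ = -6·(-8)·2·6/8³ = 9/8 kN
  M_B = M₀a(2b-a)/L² = (-8)·2·(2·6-2)/8² = -5/2 kN·m
Load 3 — uniform load w=-9 kN/m over full span:
  R_A = wL/2 = (-9)·8/2 = -36 kN
  M_A = wL²/12 = (-9)·8²/12 = -48 kN·m
  R_B = wL/2 = (-9)·8/2 = -36 kN
  M_B = -wL²/12 = -(-9)·8²/12 = 48 kN·m
Superposition: R_A = -2403/64 kN, M_A = -759/16 kN·m, R_B = -2205/64 kN, M_B = 737/16 kN·m

R_A = -2403/64 kN, M_A = -759/16 kN·m, R_B = -2205/64 kN, M_B = 737/16 kN·m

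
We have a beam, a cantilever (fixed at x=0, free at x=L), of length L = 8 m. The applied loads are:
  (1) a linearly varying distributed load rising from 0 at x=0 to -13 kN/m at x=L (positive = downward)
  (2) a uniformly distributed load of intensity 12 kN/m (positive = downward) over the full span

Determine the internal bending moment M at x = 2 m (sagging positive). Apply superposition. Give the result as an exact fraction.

Load 1 — triangular load w₀=-13 kN/m (0→w₀ over full span):
  M_1 = w₀Lx/2 - w₀L²/3 - w₀x³/(6L) = (-13)·8·2/2 - (-13)·8²/3 - (-13)·2³/(6·8) = 351/2 kN·m
Load 2 — uniform load w=12 kN/m over full span:
  M_2 = -w(L-x)²/2 = -12·(8-2)²/2 = -216 kN·m
Superposition: M = Σ M_i = -81/2 kN·m ≈ -40.500000 kN·m

M(2) = -81/2 kN·m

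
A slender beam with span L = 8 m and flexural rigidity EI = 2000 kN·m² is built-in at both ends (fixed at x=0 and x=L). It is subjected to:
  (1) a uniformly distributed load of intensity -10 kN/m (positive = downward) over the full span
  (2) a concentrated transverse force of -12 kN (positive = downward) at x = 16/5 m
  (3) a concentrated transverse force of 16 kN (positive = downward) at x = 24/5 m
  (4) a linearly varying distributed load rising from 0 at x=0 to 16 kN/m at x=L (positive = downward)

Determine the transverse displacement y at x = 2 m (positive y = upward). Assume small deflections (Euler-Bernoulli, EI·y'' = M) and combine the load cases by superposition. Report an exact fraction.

Load 1 — uniform load w=-10 kN/m over full span:
  y_1 = -wx²(L-x)²/(24EI) = -(-10)·2²·(8-2)²/(24·2000) = 3/100 m
Load 2 — point force P=-12 kN at a=16/5 m (b=L-a=24/5):
  y_2 = -Pb²x²(3aL-(3a+b)x)/(6L³EI)  [x≤a] = -(-12)·(24/5)²·2²·(3·(16/5)·8-(3·(16/5)+(24/5))·2)/(6·8³·2000) = 27/3125 m
Load 3 — point force P=16 kN at a=24/5 m (b=L-a=16/5):
  y_3 = -Pb²x²(3aL-(3a+b)x)/(6L³EI)  [x≤a] = -16·(16/5)²·2²·(3·(24/5)·8-(3·(24/5)+(16/5))·2)/(6·8³·2000) = -16/1875 m
Load 4 — triangular load w₀=16 kN/m (0→w₀ over full span):
  y_4 = -w₀x²(L-x)²(x+2L)/(120LEI) = -16·2²·(8-2)²·(2+2·8)/(120·8·2000) = -27/1250 m
Superposition: y = Σ y_i = 319/37500 m ≈ 0.008507 m

y(2) = 319/37500 m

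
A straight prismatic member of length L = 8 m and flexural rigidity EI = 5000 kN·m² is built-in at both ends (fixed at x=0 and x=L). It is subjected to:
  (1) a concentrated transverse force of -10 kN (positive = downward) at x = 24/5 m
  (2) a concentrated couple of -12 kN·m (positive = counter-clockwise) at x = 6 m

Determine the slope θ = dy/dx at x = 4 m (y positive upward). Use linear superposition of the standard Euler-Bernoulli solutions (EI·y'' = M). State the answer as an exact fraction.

Load 1 — point force P=-10 kN at a=24/5 m (b=L-a=16/5):
  θ_1 = -Pb²x(2aL-(3a+b)x)/(2L³EI)  [x≤a] = -(-10)·(16/5)²·4·(2·(24/5)·8-(3·(24/5)+(16/5))·4)/(2·8³·5000) = 8/15625 rad
Load 2 — applied couple M₀=-12 kN·m at a=6 m (b=L-a=2):
  θ_2 = (R_Ax²/2 - M_Ax)/EI  [x≤a] with R_A=-27/16, M_A=-15/4 = ((-27/16)·4²/2 - (-15/4)·4)/5000 = 3/10000 rad
Superposition: θ = Σ θ_i = 203/250000 rad ≈ 0.000812 rad

θ(4) = 203/250000 rad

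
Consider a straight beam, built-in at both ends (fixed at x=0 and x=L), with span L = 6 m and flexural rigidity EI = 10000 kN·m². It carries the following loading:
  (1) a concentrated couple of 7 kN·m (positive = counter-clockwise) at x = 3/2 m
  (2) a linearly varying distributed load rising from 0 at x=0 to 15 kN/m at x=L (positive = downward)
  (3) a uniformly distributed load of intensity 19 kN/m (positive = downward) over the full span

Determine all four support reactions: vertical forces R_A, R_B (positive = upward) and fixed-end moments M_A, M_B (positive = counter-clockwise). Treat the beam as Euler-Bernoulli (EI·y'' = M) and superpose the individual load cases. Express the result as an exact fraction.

Load 1 — applied couple M₀=7 kN·m at a=3/2 m (b=L-a=9/2):
  R_A = 6M₀ab/L³ = 6·7·(3/2)·(9/2)/6³ = 21/16 kN
  M_A = M₀b(2a-b)/L² = 7·(9/2)·(2·(3/2)-(9/2))/6² = -21/16 kN·m
  R_B = -6M₀ab/L³ = -6·7·(3/2)·(9/2)/6³ = -21/16 kN
  M_B = M₀a(2b-a)/L² = 7·(3/2)·(2·(9/2)-(3/2))/6² = 35/16 kN·m
Load 2 — triangular load w₀=15 kN/m (0→w₀ over full span):
  R_A = 3w₀L/20 = 3·15·6/20 = 27/2 kN
  M_A = w₀L²/30 = 15·6²/30 = 18 kN·m
  R_B = 7w₀L/20 = 7·15·6/20 = 63/2 kN
  M_B = -w₀L²/20 = -15·6²/20 = -27 kN·m
Load 3 — uniform load w=19 kN/m over full span:
  R_A = wL/2 = 19·6/2 = 57 kN
  M_A = wL²/12 = 19·6²/12 = 57 kN·m
  R_B = wL/2 = 19·6/2 = 57 kN
  M_B = -wL²/12 = -19·6²/12 = -57 kN·m
Superposition: R_A = 1149/16 kN, M_A = 1179/16 kN·m, R_B = 1395/16 kN, M_B = -1309/16 kN·m

R_A = 1149/16 kN, M_A = 1179/16 kN·m, R_B = 1395/16 kN, M_B = -1309/16 kN·m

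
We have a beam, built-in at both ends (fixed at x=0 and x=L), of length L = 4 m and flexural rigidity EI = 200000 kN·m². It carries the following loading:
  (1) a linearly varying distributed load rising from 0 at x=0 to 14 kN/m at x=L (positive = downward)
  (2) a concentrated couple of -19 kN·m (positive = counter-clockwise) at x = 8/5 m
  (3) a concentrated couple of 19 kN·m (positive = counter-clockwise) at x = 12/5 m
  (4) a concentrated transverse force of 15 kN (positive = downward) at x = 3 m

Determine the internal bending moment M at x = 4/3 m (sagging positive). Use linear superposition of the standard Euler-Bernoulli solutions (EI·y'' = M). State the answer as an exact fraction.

M(4/3) = -7367/6480 kN·m

Load 1 — triangular load w₀=14 kN/m (0→w₀ over full span):
  M_1 = 3w₀Lx/20 - w₀L²/30 - w₀x³/(6L) = 3·14·4·(4/3)/20 - 14·4²/30 - 14·(4/3)³/(6·4) = 952/405 kN·m
Load 2 — applied couple M₀=-19 kN·m at a=8/5 m (b=L-a=12/5):
  M_2 = R_Ax - M_A  [x≤a] with R_A=-171/25, M_A=-57/25 = (-171/25)·(4/3) - (-57/25) = -171/25 kN·m
Load 3 — applied couple M₀=19 kN·m at a=12/5 m (b=L-a=8/5):
  M_3 = R_Ax - M_A  [x≤a] with R_A=171/25, M_A=152/25 = (171/25)·(4/3) - (152/25) = 76/25 kN·m
Load 4 — point force P=15 kN at a=3 m (b=L-a=1):
  M_4 = Pb²(3a+b)x/L³ - Pab²/L²  [x≤a] = 15·1²·(3·3+1)·(4/3)/4³ - 15·3·1²/4² = 5/16 kN·m
Superposition: M = Σ M_i = -7367/6480 kN·m ≈ -1.136883 kN·m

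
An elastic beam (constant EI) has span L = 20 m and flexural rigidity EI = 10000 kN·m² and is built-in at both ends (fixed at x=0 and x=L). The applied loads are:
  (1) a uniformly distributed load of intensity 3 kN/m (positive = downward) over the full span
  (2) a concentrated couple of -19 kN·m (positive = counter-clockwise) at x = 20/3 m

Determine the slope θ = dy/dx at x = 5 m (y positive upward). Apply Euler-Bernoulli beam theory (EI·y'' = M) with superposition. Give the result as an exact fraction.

θ(5) = -61/3000 rad

Load 1 — uniform load w=3 kN/m over full span:
  θ_1 = -wx(L-x)(L-2x)/(12EI) = -3·5·(20-5)·(20-2·5)/(12·10000) = -3/160 rad
Load 2 — applied couple M₀=-19 kN·m at a=20/3 m (b=L-a=40/3):
  θ_2 = (R_Ax²/2 - M_Ax)/EI  [x≤a] with R_A=-19/15, M_A=0 = ((-19/15)·5²/2 - 0·5)/10000 = -19/12000 rad
Superposition: θ = Σ θ_i = -61/3000 rad ≈ -0.020333 rad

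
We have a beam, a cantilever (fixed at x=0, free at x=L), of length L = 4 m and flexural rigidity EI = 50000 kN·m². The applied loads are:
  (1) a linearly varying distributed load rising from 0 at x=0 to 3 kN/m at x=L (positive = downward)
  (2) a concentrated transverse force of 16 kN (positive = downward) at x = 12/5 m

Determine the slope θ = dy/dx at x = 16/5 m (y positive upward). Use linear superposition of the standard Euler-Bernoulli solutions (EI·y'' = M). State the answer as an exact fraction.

θ(16/5) = -2728/1953125 rad

Load 1 — triangular load w₀=3 kN/m (0→w₀ over full span):
  θ_1 = (w₀Lx²/4-w₀L²x/3-w₀x⁴/(24L))/EI = (3·4·(16/5)²/4-3·4²·(16/5)/3-3·(16/5)⁴/(24·4))/50000 = -928/1953125 rad
Load 2 — point force P=16 kN at a=12/5 m (b=L-a=8/5):
  θ_2 = -Pa²/(2EI)  [x>a] = -16·(12/5)²/(2·50000) = -72/78125 rad
Superposition: θ = Σ θ_i = -2728/1953125 rad ≈ -0.001397 rad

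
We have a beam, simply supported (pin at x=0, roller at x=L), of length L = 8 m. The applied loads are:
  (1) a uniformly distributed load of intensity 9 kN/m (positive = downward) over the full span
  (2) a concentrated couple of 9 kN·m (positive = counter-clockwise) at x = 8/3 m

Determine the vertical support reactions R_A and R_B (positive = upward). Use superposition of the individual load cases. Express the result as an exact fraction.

Load 1 — uniform load w=9 kN/m over full span:
  R_A = wL/2 = 9·8/2 = 36 kN
  R_B = wL/2 = 9·8/2 = 36 kN
Load 2 — applied couple M₀=9 kN·m at a=8/3 m (b=L-a=16/3):
  R_A = M₀/L = 9/8 kN
  R_B = -M₀/L = -9/8 kN
Superposition: R_A = 297/8 kN, R_B = 279/8 kN

R_A = 297/8 kN, R_B = 279/8 kN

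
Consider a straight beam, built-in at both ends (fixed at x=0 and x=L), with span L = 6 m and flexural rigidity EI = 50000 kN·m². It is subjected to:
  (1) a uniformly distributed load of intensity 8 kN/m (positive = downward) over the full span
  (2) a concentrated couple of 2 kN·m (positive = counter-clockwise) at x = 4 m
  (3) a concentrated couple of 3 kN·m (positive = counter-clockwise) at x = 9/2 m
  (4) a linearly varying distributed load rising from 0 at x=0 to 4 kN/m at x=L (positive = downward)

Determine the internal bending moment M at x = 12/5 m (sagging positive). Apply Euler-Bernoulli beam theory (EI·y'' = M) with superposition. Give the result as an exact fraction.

Load 1 — uniform load w=8 kN/m over full span:
  M_1 = wLx/2 - wL²/12 - wx²/2 = 8·6·(12/5)/2 - 8·6²/12 - 8·(12/5)²/2 = 264/25 kN·m
Load 2 — applied couple M₀=2 kN·m at a=4 m (b=L-a=2):
  M_2 = R_Ax - M_A  [x≤a] with R_A=4/9, M_A=2/3 = (4/9)·(12/5) - (2/3) = 2/5 kN·m
Load 3 — applied couple M₀=3 kN·m at a=9/2 m (b=L-a=3/2):
  M_3 = R_Ax - M_A  [x≤a] with R_A=9/16, M_A=15/16 = (9/16)·(12/5) - (15/16) = 33/80 kN·m
Load 4 — triangular load w₀=4 kN/m (0→w₀ over full span):
  M_4 = 3w₀Lx/20 - w₀L²/30 - w₀x³/(6L) = 3·4·6·(12/5)/20 - 4·6²/30 - 4·(12/5)³/(6·6) = 288/125 kN·m
Superposition: M = Σ M_i = 27353/2000 kN·m ≈ 13.676500 kN·m

M(12/5) = 27353/2000 kN·m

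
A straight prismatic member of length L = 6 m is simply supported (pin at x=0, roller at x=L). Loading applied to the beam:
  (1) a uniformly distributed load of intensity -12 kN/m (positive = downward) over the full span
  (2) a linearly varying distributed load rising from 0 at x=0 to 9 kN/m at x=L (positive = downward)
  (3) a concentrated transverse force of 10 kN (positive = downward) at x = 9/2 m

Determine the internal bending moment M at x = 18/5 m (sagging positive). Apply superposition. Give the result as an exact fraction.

Load 1 — uniform load w=-12 kN/m over full span:
  M_1 = wx(L-x)/2 = (-12)·(18/5)·(6-(18/5))/2 = -1296/25 kN·m
Load 2 — triangular load w₀=9 kN/m (0→w₀ over full span):
  M_2 = w₀Lx/6 - w₀x³/(6L) = 9·6·(18/5)/6 - 9·(18/5)³/(6·6) = 2592/125 kN·m
Load 3 — point force P=10 kN at a=9/2 m (b=L-a=3/2):
  M_3 = Pbx/L  [x≤a] = 10·(3/2)·(18/5)/6 = 9 kN·m
Superposition: M = Σ M_i = -2763/125 kN·m ≈ -22.104000 kN·m

M(18/5) = -2763/125 kN·m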